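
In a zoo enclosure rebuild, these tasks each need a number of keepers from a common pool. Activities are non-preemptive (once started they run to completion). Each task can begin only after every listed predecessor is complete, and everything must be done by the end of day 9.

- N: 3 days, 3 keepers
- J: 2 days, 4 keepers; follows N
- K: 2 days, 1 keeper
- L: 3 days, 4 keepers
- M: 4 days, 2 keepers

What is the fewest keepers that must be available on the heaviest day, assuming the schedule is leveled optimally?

5

Early-start (N@1, J@4, K@1, L@1, M@1) gives peak 10: d1:10  d2:10  d3:9  d4:6  d5:4  d6:0  d7:0  d8:0  d9:0.
Shift J→5, K→4, L→7.
Schedule N@1, J@5, K@4, L@7, M@1: d1:5  d2:5  d3:5  d4:3  d5:5  d6:4  d7:4  d8:4  d9:4 — peak 5.
Total keeper-days = 39 over 9 days ⇒ peak ≥ ⌈39/9⌉ = 5, so 5 is optimal.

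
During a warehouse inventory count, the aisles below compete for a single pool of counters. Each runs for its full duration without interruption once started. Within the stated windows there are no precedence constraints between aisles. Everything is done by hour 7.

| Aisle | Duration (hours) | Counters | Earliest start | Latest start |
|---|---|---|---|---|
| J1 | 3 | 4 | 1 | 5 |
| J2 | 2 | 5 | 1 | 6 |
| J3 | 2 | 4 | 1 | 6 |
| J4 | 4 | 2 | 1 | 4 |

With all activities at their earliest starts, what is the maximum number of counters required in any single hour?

15

Early-start schedule: J1@1, J2@1, J3@1, J4@1.
Load per hour: hour 1: 15, hour 2: 15, hour 3: 6, hour 4: 2, hour 5: 0, hour 6: 0, hour 7: 0.
Peak is 15.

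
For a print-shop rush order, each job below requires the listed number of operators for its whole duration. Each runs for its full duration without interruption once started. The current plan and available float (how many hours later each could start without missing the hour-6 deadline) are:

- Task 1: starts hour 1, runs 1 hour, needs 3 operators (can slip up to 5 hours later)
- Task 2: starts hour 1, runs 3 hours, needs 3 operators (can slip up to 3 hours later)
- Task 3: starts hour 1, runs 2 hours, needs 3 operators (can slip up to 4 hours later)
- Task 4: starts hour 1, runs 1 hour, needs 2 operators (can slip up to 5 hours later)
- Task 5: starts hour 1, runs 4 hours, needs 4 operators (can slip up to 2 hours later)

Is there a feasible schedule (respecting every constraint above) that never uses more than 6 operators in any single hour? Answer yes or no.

no

The minimum achievable peak is 7; 6 < 7, so no feasible schedule stays within the cap.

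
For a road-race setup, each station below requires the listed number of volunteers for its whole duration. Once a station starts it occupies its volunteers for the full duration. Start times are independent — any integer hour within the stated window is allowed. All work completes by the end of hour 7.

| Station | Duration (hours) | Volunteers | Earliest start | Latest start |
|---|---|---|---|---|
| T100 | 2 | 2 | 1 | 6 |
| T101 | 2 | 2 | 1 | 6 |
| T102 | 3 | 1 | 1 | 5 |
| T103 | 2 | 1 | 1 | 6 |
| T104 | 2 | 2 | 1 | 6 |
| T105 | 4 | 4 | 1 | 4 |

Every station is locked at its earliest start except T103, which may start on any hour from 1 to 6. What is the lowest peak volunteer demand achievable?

11

T103@1: h1:12  h2:12  h3:5  h4:4  h5:0  h6:0  h7:0 → peak 12
T103@2: h1:11  h2:12  h3:6  h4:4  h5:0  h6:0  h7:0 → peak 12
T103@3: h1:11  h2:11  h3:6  h4:5  h5:0  h6:0  h7:0 → peak 11
T103@4: h1:11  h2:11  h3:5  h4:5  h5:1  h6:0  h7:0 → peak 11
T103@5: h1:11  h2:11  h3:5  h4:4  h5:1  h6:1  h7:0 → peak 11
T103@6: h1:11  h2:11  h3:5  h4:4  h5:0  h6:1  h7:1 → peak 11
Best is T103@3, peak 11.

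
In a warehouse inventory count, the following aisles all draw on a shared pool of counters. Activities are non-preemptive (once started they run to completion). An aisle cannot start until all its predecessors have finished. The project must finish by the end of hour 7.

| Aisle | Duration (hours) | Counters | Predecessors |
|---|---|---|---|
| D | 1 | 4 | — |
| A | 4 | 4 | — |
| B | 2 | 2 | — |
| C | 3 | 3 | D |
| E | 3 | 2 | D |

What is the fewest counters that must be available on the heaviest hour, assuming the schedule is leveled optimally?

Early-start (D@1, A@1, B@1, C@2, E@2) gives peak 11: h1:10  h2:11  h3:9  h4:9  h5:0  h6:0  h7:0.
Shift A→2, B→6, E→5.
Schedule D@1, A@2, B@6, C@2, E@5: h1:4  h2:7  h3:7  h4:7  h5:6  h6:4  h7:4 — peak 7.

7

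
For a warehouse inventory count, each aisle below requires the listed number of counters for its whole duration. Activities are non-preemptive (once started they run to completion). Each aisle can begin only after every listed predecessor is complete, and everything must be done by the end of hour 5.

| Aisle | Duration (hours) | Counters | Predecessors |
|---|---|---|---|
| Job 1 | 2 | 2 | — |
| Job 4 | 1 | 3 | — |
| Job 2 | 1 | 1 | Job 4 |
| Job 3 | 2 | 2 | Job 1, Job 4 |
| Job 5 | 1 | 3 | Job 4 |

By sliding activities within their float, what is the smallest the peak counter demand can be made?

Early-start (Job 1@1, Job 4@1, Job 2@2, Job 3@3, Job 5@2) gives peak 6: h1:5  h2:6  h3:2  h4:2  h5:0.
Shift Job 5→3.
Schedule Job 1@1, Job 4@1, Job 2@2, Job 3@3, Job 5@3: h1:5  h2:3  h3:5  h4:2  h5:0 — peak 5.

5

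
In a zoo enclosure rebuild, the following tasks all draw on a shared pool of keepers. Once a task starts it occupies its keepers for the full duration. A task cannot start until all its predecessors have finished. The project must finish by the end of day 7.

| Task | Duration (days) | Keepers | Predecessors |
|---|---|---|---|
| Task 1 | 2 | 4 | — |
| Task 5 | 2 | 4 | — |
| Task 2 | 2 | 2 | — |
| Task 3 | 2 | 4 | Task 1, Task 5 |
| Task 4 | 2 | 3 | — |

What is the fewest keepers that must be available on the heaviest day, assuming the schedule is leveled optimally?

7

Early-start (Task 1@1, Task 5@1, Task 2@1, Task 3@3, Task 4@1) gives peak 13: d1:13  d2:13  d3:4  d4:4  d5:0  d6:0  d7:0.
Shift Task 5→3, Task 3→5, Task 4→3.
Schedule Task 1@1, Task 5@3, Task 2@1, Task 3@5, Task 4@3: d1:6  d2:6  d3:7  d4:7  d5:4  d6:4  d7:0 — peak 7.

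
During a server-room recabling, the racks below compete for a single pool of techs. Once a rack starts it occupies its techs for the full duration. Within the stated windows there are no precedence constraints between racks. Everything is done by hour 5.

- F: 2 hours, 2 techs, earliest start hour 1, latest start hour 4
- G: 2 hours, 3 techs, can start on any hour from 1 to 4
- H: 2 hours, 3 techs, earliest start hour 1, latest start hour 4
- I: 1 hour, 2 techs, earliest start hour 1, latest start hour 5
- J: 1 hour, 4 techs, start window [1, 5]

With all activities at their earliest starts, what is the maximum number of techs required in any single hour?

14

Early-start schedule: F@1, G@1, H@1, I@1, J@1.
Load per hour: hour 1: 14, hour 2: 8, hour 3: 0, hour 4: 0, hour 5: 0.
Peak is 14.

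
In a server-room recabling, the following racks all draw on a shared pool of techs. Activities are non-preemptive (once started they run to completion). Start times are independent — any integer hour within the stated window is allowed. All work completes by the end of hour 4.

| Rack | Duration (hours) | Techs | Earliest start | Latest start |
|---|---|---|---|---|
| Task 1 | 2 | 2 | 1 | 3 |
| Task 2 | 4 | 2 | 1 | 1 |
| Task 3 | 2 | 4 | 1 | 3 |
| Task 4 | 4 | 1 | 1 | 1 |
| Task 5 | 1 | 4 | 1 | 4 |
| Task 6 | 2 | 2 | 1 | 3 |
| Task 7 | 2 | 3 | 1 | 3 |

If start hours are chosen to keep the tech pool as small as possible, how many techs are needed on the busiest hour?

Early-start (Task 1@1, Task 2@1, Task 3@1, Task 4@1, Task 5@1, Task 6@1, Task 7@1) gives peak 18: h1:18  h2:14  h3:3  h4:3.
Shift Task 5→3, Task 7→3.
Schedule Task 1@1, Task 2@1, Task 3@1, Task 4@1, Task 5@3, Task 6@1, Task 7@3: h1:11  h2:11  h3:10  h4:6 — peak 11.

11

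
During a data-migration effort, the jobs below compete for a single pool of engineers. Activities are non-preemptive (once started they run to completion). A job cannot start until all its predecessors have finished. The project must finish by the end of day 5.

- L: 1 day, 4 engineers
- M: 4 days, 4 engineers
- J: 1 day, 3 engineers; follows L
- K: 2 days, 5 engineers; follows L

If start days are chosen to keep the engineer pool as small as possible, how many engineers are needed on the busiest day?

9

Early-start (L@1, M@1, J@2, K@2) gives peak 12: d1:8  d2:12  d3:9  d4:4  d5:0.
Shift K→3.
Schedule L@1, M@1, J@2, K@3: d1:8  d2:7  d3:9  d4:9  d5:0 — peak 9.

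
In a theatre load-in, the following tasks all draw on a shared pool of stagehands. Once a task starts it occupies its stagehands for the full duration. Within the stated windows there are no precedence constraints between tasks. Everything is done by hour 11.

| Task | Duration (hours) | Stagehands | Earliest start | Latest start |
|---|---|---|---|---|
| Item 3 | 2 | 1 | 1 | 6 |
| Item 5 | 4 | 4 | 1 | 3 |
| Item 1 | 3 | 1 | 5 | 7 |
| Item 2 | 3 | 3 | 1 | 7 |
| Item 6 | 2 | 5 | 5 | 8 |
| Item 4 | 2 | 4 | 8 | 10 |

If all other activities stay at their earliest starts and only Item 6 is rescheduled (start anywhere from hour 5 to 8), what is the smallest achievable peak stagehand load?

8

Item 6@5: h1:8  h2:8  h3:7  h4:4  h5:6  h6:6  h7:1  h8:4  h9:4  h10:0  h11:0 → peak 8
Item 6@6: h1:8  h2:8  h3:7  h4:4  h5:1  h6:6  h7:6  h8:4  h9:4  h10:0  h11:0 → peak 8
Item 6@7: h1:8  h2:8  h3:7  h4:4  h5:1  h6:1  h7:6  h8:9  h9:4  h10:0  h11:0 → peak 9
Item 6@8: h1:8  h2:8  h3:7  h4:4  h5:1  h6:1  h7:1  h8:9  h9:9  h10:0  h11:0 → peak 9
Best is Item 6@5, peak 8.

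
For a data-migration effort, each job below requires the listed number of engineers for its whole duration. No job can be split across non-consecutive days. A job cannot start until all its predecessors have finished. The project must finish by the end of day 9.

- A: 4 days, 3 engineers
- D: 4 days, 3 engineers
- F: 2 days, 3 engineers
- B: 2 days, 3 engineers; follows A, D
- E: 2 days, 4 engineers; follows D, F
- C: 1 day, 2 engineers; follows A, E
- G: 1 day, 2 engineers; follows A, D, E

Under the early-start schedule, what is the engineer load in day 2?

At early start, day 2 has: A, D, F.
Demand: 3 + 3 + 3 = 9.

9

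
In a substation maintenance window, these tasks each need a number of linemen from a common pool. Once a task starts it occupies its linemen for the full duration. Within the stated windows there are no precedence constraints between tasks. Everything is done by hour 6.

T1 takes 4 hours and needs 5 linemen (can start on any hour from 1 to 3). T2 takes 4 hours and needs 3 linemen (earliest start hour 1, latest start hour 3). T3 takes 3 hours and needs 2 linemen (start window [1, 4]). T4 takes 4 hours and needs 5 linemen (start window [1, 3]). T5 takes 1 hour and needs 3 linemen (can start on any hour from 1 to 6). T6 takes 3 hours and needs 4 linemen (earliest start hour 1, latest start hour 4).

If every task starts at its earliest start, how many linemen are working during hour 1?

At early start, hour 1 has: T1, T2, T3, T4, T5, T6.
Demand: 5 + 3 + 2 + 5 + 3 + 4 = 22.

22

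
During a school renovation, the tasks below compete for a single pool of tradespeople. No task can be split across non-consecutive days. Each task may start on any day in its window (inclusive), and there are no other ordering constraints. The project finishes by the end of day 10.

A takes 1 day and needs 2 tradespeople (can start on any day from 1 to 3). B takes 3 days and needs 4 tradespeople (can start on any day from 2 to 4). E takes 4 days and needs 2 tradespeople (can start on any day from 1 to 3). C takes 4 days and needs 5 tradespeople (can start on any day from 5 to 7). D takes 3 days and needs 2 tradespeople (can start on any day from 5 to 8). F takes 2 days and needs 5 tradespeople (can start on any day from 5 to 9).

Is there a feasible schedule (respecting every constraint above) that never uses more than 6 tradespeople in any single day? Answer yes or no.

The minimum achievable peak is 7; 6 < 7, so no feasible schedule stays within the cap.

no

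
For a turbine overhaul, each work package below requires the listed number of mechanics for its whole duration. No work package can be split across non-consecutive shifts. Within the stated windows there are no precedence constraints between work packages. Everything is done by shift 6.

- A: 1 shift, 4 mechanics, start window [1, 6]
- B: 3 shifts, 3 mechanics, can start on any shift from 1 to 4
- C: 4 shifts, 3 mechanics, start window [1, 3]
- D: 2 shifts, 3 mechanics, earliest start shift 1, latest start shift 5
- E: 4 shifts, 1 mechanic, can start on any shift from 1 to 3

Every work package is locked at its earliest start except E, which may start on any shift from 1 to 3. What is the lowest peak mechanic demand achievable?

13

E@1: s1:14  s2:10  s3:7  s4:4  s5:0  s6:0 → peak 14
E@2: s1:13  s2:10  s3:7  s4:4  s5:1  s6:0 → peak 13
E@3: s1:13  s2:9  s3:7  s4:4  s5:1  s6:1 → peak 13
Best is E@2, peak 13.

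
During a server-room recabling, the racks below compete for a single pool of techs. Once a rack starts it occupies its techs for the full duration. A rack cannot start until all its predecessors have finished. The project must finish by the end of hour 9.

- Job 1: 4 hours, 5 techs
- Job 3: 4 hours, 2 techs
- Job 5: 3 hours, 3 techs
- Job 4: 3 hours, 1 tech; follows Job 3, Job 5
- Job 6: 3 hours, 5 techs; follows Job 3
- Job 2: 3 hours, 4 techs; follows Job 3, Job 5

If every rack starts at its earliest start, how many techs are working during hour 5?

At early start, hour 5 has: Job 4, Job 6, Job 2.
Demand: 1 + 5 + 4 = 10.

10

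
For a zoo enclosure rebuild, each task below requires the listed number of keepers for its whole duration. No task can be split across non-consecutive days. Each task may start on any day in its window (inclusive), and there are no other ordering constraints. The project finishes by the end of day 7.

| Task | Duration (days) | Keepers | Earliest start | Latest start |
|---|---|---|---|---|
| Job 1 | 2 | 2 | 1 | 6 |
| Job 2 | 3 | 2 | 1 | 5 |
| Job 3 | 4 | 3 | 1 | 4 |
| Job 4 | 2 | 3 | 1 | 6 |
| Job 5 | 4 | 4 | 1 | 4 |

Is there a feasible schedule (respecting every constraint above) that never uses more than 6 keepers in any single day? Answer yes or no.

Total keeper-days = 44; over 7 days the average is 44/7 > 6, so some day must exceed 6.

no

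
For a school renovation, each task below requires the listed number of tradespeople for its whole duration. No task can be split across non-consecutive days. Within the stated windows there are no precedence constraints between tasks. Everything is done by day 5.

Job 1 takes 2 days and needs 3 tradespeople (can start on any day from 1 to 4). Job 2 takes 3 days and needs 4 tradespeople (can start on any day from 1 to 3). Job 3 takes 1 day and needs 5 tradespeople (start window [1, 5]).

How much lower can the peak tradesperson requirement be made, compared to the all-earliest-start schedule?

Early-start peak: d1:12  d2:7  d3:4  d4:0  d5:0 ⇒ 12.
Leveled (Job 1@1, Job 2@1, Job 3@4): d1:7  d2:7  d3:4  d4:5  d5:0 ⇒ 7.
Reduction 12 − 7 = 5.

5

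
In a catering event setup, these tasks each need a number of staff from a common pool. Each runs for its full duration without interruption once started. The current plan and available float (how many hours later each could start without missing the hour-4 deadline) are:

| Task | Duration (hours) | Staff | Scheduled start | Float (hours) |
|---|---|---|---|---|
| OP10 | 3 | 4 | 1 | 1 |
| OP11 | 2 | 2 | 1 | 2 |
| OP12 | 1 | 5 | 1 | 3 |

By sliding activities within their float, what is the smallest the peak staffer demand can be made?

6

Early-start (OP10@1, OP11@1, OP12@1) gives peak 11: h1:11  h2:6  h3:4  h4:0.
Shift OP12→4.
Schedule OP10@1, OP11@1, OP12@4: h1:6  h2:6  h3:4  h4:5 — peak 6.
Total staffer-hours = 21 over 4 hours ⇒ peak ≥ ⌈21/4⌉ = 6, so 6 is optimal.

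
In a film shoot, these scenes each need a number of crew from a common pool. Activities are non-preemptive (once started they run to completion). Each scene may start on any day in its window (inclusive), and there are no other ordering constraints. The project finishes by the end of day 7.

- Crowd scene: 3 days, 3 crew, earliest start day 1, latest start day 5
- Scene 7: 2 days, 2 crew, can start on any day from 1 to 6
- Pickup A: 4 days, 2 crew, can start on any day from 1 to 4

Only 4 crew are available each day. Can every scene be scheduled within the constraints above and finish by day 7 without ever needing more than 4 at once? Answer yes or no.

yes

Schedule Crowd scene@1, Scene 7@4, Pickup A@4: d1:3  d2:3  d3:3  d4:4  d5:4  d6:2  d7:2 — peak 4 ≤ 4.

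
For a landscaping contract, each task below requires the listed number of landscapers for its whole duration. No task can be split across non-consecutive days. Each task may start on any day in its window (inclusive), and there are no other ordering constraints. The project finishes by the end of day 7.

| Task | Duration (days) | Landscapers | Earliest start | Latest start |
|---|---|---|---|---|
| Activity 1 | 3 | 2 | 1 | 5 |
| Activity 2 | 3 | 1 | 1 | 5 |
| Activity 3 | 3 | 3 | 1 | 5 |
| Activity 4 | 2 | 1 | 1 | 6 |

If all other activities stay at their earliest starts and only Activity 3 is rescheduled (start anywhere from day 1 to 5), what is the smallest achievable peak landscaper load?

Activity 3@1: d1:7  d2:7  d3:6  d4:0  d5:0  d6:0  d7:0 → peak 7
Activity 3@2: d1:4  d2:7  d3:6  d4:3  d5:0  d6:0  d7:0 → peak 7
Activity 3@3: d1:4  d2:4  d3:6  d4:3  d5:3  d6:0  d7:0 → peak 6
Activity 3@4: d1:4  d2:4  d3:3  d4:3  d5:3  d6:3  d7:0 → peak 4
Activity 3@5: d1:4  d2:4  d3:3  d4:0  d5:3  d6:3  d7:3 → peak 4
Best is Activity 3@4, peak 4.

4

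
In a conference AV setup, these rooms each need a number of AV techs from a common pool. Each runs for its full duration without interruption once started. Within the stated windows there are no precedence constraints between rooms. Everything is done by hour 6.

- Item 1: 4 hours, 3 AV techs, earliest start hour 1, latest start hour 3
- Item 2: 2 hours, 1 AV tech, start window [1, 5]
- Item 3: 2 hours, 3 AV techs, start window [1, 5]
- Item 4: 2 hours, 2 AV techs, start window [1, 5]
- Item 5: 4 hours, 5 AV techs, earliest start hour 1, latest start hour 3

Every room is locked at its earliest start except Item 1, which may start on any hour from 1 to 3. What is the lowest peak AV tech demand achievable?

11

Item 1@1: h1:14  h2:14  h3:8  h4:8  h5:0  h6:0 → peak 14
Item 1@2: h1:11  h2:14  h3:8  h4:8  h5:3  h6:0 → peak 14
Item 1@3: h1:11  h2:11  h3:8  h4:8  h5:3  h6:3 → peak 11
Best is Item 1@3, peak 11.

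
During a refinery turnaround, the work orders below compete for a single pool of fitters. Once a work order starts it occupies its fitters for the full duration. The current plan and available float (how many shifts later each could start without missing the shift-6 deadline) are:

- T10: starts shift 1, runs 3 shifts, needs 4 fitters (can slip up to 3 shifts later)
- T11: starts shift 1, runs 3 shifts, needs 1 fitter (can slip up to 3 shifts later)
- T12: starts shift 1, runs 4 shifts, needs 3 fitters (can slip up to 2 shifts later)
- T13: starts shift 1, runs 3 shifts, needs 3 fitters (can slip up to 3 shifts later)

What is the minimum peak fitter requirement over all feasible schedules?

Early-start (T10@1, T11@1, T12@1, T13@1) gives peak 11: s1:11  s2:11  s3:11  s4:3  s5:0  s6:0.
Shift T11→4, T13→4.
Schedule T10@1, T11@4, T12@1, T13@4: s1:7  s2:7  s3:7  s4:7  s5:4  s6:4 — peak 7.

7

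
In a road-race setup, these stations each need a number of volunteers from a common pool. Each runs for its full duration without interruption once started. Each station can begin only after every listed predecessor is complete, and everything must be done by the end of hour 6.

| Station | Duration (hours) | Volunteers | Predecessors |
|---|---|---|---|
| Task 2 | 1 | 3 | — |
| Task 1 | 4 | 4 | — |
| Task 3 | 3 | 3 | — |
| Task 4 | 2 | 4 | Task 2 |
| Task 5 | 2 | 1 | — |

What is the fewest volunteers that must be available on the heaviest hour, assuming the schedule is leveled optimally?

Early-start (Task 2@1, Task 1@1, Task 3@1, Task 4@2, Task 5@1) gives peak 12: h1:11  h2:12  h3:11  h4:4  h5:0  h6:0.
Shift Task 3→2, Task 4→5, Task 5→5.
Schedule Task 2@1, Task 1@1, Task 3@2, Task 4@5, Task 5@5: h1:7  h2:7  h3:7  h4:7  h5:5  h6:5 — peak 7.
Total volunteer-hours = 38 over 6 hours ⇒ peak ≥ ⌈38/6⌉ = 7, so 7 is optimal.

7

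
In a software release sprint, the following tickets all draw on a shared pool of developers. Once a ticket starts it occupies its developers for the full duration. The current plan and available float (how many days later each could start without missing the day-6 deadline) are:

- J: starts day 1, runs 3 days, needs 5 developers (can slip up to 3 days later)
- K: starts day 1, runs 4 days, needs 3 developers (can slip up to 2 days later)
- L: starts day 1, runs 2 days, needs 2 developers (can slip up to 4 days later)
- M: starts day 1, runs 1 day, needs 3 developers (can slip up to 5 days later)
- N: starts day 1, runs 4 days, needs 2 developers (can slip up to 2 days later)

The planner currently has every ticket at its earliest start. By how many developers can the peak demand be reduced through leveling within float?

Early-start peak: d1:15  d2:12  d3:10  d4:5  d5:0  d6:0 ⇒ 15.
Leveled (J@1, K@1, L@1, M@4, N@3): d1:10  d2:10  d3:10  d4:8  d5:2  d6:2 ⇒ 10.
Reduction 15 − 10 = 5.

5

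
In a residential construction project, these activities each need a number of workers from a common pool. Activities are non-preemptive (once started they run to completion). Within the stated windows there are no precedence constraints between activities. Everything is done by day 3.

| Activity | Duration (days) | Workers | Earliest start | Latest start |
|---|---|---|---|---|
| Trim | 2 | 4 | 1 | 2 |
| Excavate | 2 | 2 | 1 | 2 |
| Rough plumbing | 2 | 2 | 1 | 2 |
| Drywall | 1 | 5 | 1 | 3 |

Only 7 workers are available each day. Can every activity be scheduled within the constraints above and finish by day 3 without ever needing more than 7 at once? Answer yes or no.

The minimum achievable peak is 8; 7 < 8, so no feasible schedule stays within the cap.

no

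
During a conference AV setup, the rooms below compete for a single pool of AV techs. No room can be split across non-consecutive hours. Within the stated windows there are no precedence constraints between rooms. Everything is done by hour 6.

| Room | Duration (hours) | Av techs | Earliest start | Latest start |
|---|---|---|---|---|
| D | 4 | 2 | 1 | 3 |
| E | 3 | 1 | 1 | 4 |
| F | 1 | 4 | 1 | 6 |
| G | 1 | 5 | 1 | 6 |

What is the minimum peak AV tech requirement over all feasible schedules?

5

Early-start (D@1, E@1, F@1, G@1) gives peak 12: h1:12  h2:3  h3:3  h4:2  h5:0  h6:0.
Shift F→5, G→6.
Schedule D@1, E@1, F@5, G@6: h1:3  h2:3  h3:3  h4:2  h5:4  h6:5 — peak 5.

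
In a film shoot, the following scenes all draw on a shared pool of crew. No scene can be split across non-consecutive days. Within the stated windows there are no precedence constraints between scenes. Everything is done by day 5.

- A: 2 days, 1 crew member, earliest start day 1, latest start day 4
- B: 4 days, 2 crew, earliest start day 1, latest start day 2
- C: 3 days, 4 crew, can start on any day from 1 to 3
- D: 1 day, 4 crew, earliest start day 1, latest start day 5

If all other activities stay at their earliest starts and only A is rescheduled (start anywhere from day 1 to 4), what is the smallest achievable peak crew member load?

A@1: d1:11  d2:7  d3:6  d4:2  d5:0 → peak 11
A@2: d1:10  d2:7  d3:7  d4:2  d5:0 → peak 10
A@3: d1:10  d2:6  d3:7  d4:3  d5:0 → peak 10
A@4: d1:10  d2:6  d3:6  d4:3  d5:1 → peak 10
Best is A@2, peak 10.

10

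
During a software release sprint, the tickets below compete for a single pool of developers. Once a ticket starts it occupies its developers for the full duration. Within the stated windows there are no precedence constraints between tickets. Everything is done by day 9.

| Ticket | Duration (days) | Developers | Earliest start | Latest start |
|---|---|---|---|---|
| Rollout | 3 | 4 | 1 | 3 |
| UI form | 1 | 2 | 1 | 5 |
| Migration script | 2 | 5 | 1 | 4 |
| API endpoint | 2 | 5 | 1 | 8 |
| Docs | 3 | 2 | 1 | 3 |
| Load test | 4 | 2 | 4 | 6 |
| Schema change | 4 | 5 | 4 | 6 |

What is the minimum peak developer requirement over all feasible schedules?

Early-start (Rollout@1, UI form@1, Migration script@1, API endpoint@1, Docs@1, Load test@4, Schema change@4) gives peak 18: d1:18  d2:16  d3:6  d4:7  d5:7  d6:7  d7:7  d8:0  d9:0.
Shift UI form→3, API endpoint→4, Docs→3, Schema change→6.
Schedule Rollout@1, UI form@3, Migration script@1, API endpoint@4, Docs@3, Load test@4, Schema change@6: d1:9  d2:9  d3:8  d4:9  d5:9  d6:7  d7:7  d8:5  d9:5 — peak 9.

9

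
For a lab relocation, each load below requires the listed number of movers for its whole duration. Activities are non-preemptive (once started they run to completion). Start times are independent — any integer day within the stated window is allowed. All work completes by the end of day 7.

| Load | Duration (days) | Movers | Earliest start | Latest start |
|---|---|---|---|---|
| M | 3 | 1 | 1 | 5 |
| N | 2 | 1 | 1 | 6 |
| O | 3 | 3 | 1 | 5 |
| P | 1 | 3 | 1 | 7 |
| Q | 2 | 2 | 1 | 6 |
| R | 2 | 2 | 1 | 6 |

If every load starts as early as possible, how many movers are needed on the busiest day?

Early-start schedule: M@1, N@1, O@1, P@1, Q@1, R@1.
Load per day: day 1: 12, day 2: 9, day 3: 4, day 4: 0, day 5: 0, day 6: 0, day 7: 0.
Peak is 12.

12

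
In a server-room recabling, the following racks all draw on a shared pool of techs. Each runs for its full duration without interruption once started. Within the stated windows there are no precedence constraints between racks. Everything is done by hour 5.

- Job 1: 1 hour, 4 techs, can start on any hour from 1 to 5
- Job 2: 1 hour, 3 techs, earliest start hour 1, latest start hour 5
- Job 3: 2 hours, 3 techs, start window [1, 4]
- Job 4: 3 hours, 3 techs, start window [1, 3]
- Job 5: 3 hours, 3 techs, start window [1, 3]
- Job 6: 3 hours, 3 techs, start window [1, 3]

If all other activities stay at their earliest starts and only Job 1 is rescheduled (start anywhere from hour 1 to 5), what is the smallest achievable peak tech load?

Job 1@1: h1:19  h2:12  h3:9  h4:0  h5:0 → peak 19
Job 1@2: h1:15  h2:16  h3:9  h4:0  h5:0 → peak 16
Job 1@3: h1:15  h2:12  h3:13  h4:0  h5:0 → peak 15
Job 1@4: h1:15  h2:12  h3:9  h4:4  h5:0 → peak 15
Job 1@5: h1:15  h2:12  h3:9  h4:0  h5:4 → peak 15
Best is Job 1@3, peak 15.

15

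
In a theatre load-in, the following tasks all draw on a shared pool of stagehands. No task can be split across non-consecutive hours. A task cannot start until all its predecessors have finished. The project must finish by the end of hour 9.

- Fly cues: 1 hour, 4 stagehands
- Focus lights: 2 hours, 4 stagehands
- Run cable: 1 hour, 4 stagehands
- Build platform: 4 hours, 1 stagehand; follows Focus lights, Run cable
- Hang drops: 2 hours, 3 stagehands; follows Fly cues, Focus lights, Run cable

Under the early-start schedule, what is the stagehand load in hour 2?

4

At early start, hour 2 has: Focus lights.
Demand: 4 = 4.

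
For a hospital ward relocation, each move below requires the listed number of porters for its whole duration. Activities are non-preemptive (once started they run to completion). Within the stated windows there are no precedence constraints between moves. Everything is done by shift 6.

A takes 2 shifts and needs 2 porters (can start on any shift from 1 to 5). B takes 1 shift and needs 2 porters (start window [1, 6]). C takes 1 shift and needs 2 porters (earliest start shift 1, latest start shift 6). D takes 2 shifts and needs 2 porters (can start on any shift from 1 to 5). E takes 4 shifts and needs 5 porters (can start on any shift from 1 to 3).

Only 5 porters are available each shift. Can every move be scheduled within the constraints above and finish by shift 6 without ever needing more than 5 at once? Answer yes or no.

no

Total porter-shifts = 32; over 6 shifts the average is 32/6 > 5, so some shift must exceed 5.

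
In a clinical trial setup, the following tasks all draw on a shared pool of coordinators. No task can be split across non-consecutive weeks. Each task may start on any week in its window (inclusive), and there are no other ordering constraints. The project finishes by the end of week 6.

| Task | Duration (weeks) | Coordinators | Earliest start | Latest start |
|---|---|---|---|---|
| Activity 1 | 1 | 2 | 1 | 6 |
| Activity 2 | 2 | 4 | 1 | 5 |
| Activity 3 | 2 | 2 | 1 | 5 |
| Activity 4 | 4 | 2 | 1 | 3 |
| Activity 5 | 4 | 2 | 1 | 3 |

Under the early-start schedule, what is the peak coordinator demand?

12

Early-start schedule: Activity 1@1, Activity 2@1, Activity 3@1, Activity 4@1, Activity 5@1.
Load per week: week 1: 12, week 2: 10, week 3: 4, week 4: 4, week 5: 0, week 6: 0.
Peak is 12.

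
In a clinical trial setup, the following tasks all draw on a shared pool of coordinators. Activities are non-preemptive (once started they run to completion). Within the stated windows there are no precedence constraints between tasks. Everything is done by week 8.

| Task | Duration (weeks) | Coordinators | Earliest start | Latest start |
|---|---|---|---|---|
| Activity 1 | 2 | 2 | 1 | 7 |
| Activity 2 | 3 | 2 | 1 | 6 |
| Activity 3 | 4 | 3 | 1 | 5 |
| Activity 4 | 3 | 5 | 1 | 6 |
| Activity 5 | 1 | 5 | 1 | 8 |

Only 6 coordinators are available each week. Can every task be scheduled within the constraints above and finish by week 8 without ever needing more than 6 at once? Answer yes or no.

The minimum achievable peak is 7; 6 < 7, so no feasible schedule stays within the cap.

no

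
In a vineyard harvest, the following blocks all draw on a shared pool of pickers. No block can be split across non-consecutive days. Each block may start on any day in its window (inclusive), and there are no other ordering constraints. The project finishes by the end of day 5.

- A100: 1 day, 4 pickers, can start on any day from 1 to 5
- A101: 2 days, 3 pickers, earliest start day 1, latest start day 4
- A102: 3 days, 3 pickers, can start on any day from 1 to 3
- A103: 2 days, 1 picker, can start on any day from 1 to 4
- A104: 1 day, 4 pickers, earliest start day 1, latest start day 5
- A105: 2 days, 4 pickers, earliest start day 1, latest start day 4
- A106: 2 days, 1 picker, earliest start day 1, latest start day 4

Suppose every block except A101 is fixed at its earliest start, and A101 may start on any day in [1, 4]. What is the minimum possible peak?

17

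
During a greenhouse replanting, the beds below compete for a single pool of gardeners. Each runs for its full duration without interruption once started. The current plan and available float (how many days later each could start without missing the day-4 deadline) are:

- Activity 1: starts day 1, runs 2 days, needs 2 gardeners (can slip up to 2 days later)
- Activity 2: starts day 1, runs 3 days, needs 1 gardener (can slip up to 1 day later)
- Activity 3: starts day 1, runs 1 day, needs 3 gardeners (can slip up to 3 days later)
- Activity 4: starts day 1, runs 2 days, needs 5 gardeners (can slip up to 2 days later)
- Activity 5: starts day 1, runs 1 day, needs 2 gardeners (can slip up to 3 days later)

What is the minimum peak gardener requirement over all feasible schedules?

Early-start (Activity 1@1, Activity 2@1, Activity 3@1, Activity 4@1, Activity 5@1) gives peak 13: d1:13  d2:8  d3:1  d4:0.
Shift Activity 4→3, Activity 5→2.
Schedule Activity 1@1, Activity 2@1, Activity 3@1, Activity 4@3, Activity 5@2: d1:6  d2:5  d3:6  d4:5 — peak 6.
Total gardener-days = 22 over 4 days ⇒ peak ≥ ⌈22/4⌉ = 6, so 6 is optimal.

6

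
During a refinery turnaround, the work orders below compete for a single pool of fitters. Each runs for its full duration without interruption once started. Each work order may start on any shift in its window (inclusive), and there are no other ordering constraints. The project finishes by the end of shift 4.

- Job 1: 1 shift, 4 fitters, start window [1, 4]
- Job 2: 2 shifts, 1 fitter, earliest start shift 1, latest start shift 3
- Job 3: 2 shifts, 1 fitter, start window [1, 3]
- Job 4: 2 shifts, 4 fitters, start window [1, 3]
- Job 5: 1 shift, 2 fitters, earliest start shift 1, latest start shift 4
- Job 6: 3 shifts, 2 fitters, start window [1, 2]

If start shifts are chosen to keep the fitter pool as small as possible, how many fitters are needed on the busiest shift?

6

Early-start (Job 1@1, Job 2@1, Job 3@1, Job 4@1, Job 5@1, Job 6@1) gives peak 14: s1:14  s2:8  s3:2  s4:0.
Shift Job 4→3, Job 5→2, Job 6→2.
Schedule Job 1@1, Job 2@1, Job 3@1, Job 4@3, Job 5@2, Job 6@2: s1:6  s2:6  s3:6  s4:6 — peak 6.
Total fitter-shifts = 24 over 4 shifts ⇒ peak ≥ ⌈24/4⌉ = 6, so 6 is optimal.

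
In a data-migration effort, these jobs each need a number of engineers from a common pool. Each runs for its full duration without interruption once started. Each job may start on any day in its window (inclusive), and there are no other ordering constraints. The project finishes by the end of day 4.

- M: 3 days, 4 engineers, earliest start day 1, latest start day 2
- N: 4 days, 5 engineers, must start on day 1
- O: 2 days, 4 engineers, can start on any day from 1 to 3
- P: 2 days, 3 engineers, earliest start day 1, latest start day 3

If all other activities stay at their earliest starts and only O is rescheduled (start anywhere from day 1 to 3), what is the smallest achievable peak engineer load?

13

O@1: d1:16  d2:16  d3:9  d4:5 → peak 16
O@2: d1:12  d2:16  d3:13  d4:5 → peak 16
O@3: d1:12  d2:12  d3:13  d4:9 → peak 13
Best is O@3, peak 13.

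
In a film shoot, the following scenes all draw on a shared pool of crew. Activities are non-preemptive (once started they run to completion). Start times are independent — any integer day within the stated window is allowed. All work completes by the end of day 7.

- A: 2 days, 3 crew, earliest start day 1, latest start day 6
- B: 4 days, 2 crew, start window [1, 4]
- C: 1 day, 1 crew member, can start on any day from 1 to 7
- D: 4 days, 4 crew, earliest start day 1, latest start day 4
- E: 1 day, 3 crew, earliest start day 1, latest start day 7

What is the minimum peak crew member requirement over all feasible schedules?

Early-start (A@1, B@1, C@1, D@1, E@1) gives peak 13: d1:13  d2:9  d3:6  d4:6  d5:0  d6:0  d7:0.
Shift D→3, E→7.
Schedule A@1, B@1, C@1, D@3, E@7: d1:6  d2:5  d3:6  d4:6  d5:4  d6:4  d7:3 — peak 6.

6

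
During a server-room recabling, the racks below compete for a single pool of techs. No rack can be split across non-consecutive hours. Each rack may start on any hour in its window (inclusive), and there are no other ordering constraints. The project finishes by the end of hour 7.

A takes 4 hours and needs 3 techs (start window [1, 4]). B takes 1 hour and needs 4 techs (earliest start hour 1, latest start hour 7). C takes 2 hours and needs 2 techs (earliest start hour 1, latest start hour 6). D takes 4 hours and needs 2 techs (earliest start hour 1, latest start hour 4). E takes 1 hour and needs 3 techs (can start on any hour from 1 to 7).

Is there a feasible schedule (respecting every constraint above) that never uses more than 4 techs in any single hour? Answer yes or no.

Total tech-hours = 31; over 7 hours the average is 31/7 > 4, so some hour must exceed 4.

no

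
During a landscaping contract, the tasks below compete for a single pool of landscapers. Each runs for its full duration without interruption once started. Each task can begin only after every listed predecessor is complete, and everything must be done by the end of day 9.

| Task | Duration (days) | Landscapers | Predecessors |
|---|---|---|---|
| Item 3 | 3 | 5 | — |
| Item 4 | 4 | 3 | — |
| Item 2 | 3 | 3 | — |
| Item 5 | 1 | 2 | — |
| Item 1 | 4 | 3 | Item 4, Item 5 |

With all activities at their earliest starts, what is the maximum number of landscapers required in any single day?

13

Early-start schedule: Item 3@1, Item 4@1, Item 2@1, Item 5@1, Item 1@5.
Load per day: day 1: 13, day 2: 11, day 3: 11, day 4: 3, day 5: 3, day 6: 3, day 7: 3, day 8: 3, day 9: 0.
Peak is 13.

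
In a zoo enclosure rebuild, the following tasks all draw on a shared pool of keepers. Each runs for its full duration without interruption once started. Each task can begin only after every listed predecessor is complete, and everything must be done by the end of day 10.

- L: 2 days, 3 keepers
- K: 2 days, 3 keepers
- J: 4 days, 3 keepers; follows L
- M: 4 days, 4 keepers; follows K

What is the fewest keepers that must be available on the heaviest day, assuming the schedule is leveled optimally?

6

Early-start (L@1, K@1, J@3, M@3) gives peak 7: d1:6  d2:6  d3:7  d4:7  d5:7  d6:7  d7:0  d8:0  d9:0  d10:0.
Shift M→7.
Schedule L@1, K@1, J@3, M@7: d1:6  d2:6  d3:3  d4:3  d5:3  d6:3  d7:4  d8:4  d9:4  d10:4 — peak 6.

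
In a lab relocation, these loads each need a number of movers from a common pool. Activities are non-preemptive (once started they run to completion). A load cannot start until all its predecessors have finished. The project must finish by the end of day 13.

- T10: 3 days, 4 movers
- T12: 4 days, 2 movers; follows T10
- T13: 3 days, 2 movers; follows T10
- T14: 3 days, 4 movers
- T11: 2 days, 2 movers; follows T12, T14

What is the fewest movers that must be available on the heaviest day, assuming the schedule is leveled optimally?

4

Early-start (T10@1, T12@4, T13@4, T14@1, T11@8) gives peak 8: d1:8  d2:8  d3:8  d4:4  d5:4  d6:4  d7:2  d8:2  d9:2  d10:0  d11:0  d12:0  d13:0.
Shift T14→8, T11→11.
Schedule T10@1, T12@4, T13@4, T14@8, T11@11: d1:4  d2:4  d3:4  d4:4  d5:4  d6:4  d7:2  d8:4  d9:4  d10:4  d11:2  d12:2  d13:0 — peak 4.
Total mover-days = 42 over 13 days ⇒ peak ≥ ⌈42/13⌉ = 4, so 4 is optimal.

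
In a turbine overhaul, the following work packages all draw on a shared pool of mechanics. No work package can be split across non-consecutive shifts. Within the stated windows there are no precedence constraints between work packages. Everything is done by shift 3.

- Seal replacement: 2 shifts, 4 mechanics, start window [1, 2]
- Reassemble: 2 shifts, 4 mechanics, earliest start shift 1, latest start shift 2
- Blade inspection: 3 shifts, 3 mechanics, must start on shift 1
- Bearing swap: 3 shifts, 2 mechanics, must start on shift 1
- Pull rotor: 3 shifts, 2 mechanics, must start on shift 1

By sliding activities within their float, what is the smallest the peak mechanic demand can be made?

15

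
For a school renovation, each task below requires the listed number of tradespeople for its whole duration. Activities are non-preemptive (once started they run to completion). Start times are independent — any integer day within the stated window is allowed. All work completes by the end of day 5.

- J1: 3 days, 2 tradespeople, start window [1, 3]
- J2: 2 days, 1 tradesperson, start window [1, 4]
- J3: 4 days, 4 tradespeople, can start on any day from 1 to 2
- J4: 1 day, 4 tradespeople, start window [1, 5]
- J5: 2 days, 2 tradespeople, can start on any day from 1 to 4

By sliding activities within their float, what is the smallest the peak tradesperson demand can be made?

Early-start (J1@1, J2@1, J3@1, J4@1, J5@1) gives peak 13: d1:13  d2:9  d3:6  d4:4  d5:0.
Shift J4→5, J5→4.
Schedule J1@1, J2@1, J3@1, J4@5, J5@4: d1:7  d2:7  d3:6  d4:6  d5:6 — peak 7.
Total tradesperson-days = 32 over 5 days ⇒ peak ≥ ⌈32/5⌉ = 7, so 7 is optimal.

7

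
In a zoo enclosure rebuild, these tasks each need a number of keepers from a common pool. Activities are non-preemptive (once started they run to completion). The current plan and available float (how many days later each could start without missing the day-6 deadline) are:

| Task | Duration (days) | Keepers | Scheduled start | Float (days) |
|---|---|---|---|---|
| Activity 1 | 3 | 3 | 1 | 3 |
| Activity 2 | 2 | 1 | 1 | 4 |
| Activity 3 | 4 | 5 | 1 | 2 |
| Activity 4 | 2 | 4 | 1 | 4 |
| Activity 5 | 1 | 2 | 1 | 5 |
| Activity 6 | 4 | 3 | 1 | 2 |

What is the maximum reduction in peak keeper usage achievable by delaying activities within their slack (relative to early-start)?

7

Early-start peak: d1:18  d2:16  d3:11  d4:8  d5:0  d6:0 ⇒ 18.
Leveled (Activity 1@1, Activity 2@1, Activity 3@1, Activity 4@5, Activity 5@1, Activity 6@3): d1:11  d2:9  d3:11  d4:8  d5:7  d6:7 ⇒ 11.
Reduction 18 − 11 = 7.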